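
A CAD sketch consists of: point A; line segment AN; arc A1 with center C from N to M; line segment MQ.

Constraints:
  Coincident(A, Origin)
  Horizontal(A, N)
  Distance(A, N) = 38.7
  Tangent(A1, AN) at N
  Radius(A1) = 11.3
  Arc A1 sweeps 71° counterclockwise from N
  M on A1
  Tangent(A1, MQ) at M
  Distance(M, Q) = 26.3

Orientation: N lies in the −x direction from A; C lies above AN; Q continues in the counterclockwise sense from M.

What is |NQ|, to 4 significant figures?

37.76

A is at the origin; A and N share the same y with |AN| = 38.7 and N on the −x side, so N = (-38.70, 0.000). Tangency of A1 to AN means the radius CN is perpendicular to AN, so C = N + (0, 11.3) = (-38.70, 11.30). On A1, N sits at bearing -90° from C; a 71° counterclockwise sweep puts M at bearing -19°, so M = C + 11.3·(cos -19°, sin -19°) = (-28.02, 7.621). A1 meets MQ tangentially, so CM is at right angles to MQ, so MQ runs along (−sin -19°, cos -19°); with |MQ| = 26.3, Q = (-19.45, 32.49). Then |NQ| = |Q − N| = 37.76.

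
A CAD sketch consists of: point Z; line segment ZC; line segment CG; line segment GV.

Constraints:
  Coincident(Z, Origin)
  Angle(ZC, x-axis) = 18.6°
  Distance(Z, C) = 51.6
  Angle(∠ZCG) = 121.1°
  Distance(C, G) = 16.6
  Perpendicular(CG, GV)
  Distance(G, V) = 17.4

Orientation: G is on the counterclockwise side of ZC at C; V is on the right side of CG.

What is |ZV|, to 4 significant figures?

75.26

Z is at the origin; ZC runs at 18.6° with length 51.6, so C = 51.6·(cos 18.6°, sin 18.6°) = (48.90, 16.46). ∠ZCG = 121.1°, so CG runs at 18.6° + (180° − 121.1°) = 77.50° from the x-axis; with |CG| = 16.6, G = C + 16.6·(cos 77.50°, sin 77.50°) = (52.50, 32.66). The perpendicularity gives GV at right angles to CG; with |GV| = 17.4 on the right of CG, V = G + 17.4·(0.9763, -0.2164) = (69.49, 28.90). Then |ZV| = |V − Z| = 75.26.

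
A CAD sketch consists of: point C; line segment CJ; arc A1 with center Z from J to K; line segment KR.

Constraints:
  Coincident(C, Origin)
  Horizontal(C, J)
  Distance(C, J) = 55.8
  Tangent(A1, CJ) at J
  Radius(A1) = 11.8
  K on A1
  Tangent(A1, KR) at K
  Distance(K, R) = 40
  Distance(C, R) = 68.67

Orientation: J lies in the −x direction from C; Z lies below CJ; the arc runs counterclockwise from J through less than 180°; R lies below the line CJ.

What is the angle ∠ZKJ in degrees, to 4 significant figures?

29.15°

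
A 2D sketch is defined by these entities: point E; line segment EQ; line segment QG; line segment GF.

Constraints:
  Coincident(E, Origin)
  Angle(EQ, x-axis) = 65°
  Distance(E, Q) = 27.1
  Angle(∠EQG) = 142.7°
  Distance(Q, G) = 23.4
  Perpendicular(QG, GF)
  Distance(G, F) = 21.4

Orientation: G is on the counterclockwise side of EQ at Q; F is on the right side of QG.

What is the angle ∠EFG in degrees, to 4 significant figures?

49.93°

E is at the origin; EQ runs at 65.0° with length 27.1, so Q = 27.1·(cos 65.0°, sin 65.0°) = (11.45, 24.56). ∠EQG = 142.7°, so QG runs at 65.0° + (180° − 142.7°) = 102.3° from the x-axis; with |QG| = 23.4, G = Q + 23.4·(cos 102.3°, sin 102.3°) = (6.468, 47.42). QG is perpendicular to GF; with |GF| = 21.4 on the right of QG, F = G + 21.4·(0.9770, 0.2130) = (27.38, 51.98). Then cos ∠EFG = FE·FG / (|FE||FG|), giving 49.93°.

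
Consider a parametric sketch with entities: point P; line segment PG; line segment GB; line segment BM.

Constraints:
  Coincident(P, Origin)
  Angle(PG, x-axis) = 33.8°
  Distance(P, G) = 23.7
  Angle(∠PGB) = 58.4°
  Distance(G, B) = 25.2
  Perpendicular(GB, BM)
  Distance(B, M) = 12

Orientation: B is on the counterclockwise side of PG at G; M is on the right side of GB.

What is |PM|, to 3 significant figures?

34.6

∠PGB = 58.4°, so GB runs at 33.8° + (180° − 58.4°) = 155° from the x-axis; with |GB| = 25.2, B = G + 25.2·(cos 155°, sin 155°) = (-3.22, 23.7). The perpendicularity gives BM at right angles to GB; with |BM| = 12.0 on the right of GB, M = B + 12.0·(0.416, 0.909) = (1.78, 34.6). Then |PM| = |M − P| = 34.6.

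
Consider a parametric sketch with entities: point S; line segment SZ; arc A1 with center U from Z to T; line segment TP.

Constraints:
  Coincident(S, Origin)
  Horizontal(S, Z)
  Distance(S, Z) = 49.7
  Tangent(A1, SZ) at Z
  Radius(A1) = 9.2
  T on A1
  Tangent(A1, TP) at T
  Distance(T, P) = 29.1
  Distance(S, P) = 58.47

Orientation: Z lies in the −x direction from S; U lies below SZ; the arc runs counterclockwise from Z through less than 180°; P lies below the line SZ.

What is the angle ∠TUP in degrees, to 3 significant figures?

72.5°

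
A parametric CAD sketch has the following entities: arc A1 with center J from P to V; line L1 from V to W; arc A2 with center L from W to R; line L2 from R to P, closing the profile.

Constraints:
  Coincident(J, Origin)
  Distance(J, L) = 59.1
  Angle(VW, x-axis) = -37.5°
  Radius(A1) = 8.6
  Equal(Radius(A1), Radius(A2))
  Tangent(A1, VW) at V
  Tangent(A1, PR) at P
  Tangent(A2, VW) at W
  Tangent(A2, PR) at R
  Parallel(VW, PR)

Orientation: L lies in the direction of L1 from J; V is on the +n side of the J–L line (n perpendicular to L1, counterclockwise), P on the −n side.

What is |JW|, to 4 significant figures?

59.72

Tangency of A1 to both parallel lines with radius 8.6 puts V and P at J ± 8.6·n: V = (5.235, 6.823), P = (-5.235, -6.823). Equal radii place W and R the same way about L: W = L + 8.6·n = (52.12, -29.15), R = L − 8.6·n = (41.65, -42.80). Then |JW| = |W − J| = 59.72.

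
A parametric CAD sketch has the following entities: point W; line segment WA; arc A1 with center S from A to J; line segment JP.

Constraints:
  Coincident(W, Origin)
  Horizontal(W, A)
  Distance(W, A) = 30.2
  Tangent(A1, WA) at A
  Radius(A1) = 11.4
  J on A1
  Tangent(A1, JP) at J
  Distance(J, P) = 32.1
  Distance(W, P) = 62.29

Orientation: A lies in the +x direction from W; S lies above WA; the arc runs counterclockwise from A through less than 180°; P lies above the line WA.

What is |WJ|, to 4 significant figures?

42.52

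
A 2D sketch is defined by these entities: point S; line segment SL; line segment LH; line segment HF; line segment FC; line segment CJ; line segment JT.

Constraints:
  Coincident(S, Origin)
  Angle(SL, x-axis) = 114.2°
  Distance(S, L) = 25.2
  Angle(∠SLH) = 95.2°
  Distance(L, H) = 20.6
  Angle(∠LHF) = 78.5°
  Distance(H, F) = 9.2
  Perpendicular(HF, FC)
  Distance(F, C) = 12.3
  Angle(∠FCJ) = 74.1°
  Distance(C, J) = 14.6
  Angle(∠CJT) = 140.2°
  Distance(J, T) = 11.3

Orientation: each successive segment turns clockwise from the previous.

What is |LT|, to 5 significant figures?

26.171

S is at the origin; SL runs at 114.2° with length 25.2, so L = (-10.330, 22.985). ∠SLH = 95.2° gives LH at 29.400° from the x-axis; with |LH| = 20.6, H = (7.6169, 33.098). ∠LHF = 78.5° gives HF at -72.100° from the x-axis; with |HF| = 9.2, F = (10.445, 24.343). HF ⟂ FC, so FC runs at -162.10°; with |FC| = 12.3, C = (-1.2600, 20.563). ∠FCJ = 74.1° gives CJ at 92.000° from the x-axis; with |CJ| = 14.6, J = (-1.7695, 35.154). ∠CJT = 140.2° gives JT at 52.200° from the x-axis; with |JT| = 11.3, T = (5.1563, 44.083). Then |LT| = |T − L| = 26.171.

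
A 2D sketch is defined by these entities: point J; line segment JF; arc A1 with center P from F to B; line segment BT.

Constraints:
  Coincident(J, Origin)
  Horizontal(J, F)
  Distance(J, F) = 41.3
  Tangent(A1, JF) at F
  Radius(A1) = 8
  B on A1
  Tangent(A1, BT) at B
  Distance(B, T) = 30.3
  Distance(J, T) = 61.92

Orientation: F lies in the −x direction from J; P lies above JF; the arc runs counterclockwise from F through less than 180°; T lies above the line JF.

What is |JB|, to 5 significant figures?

36.205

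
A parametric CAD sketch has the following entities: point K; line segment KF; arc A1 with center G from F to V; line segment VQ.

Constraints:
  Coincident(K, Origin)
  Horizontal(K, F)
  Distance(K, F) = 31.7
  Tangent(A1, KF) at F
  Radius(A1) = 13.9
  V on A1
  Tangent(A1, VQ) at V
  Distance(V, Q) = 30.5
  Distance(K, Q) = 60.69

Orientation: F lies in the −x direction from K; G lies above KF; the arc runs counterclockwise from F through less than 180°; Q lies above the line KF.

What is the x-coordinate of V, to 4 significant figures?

-20.56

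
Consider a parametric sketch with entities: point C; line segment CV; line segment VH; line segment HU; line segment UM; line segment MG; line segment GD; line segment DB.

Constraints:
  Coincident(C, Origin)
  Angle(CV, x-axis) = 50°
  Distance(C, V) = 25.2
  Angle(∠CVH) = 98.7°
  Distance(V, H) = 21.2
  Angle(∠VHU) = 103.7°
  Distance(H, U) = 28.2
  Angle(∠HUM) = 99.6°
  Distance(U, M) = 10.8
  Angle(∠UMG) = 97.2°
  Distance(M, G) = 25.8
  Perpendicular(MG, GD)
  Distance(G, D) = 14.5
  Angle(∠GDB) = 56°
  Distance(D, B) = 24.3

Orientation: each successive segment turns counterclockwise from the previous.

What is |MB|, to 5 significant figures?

5.7274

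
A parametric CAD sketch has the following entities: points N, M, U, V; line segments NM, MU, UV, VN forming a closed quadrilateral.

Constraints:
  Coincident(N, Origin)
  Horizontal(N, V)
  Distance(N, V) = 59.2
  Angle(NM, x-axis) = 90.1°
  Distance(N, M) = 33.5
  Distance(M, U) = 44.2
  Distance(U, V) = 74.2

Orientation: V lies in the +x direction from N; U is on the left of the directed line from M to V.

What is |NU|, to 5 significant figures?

73.120

Checks: |MU| = 44.20 ✓; |UV| = 74.20 ✓.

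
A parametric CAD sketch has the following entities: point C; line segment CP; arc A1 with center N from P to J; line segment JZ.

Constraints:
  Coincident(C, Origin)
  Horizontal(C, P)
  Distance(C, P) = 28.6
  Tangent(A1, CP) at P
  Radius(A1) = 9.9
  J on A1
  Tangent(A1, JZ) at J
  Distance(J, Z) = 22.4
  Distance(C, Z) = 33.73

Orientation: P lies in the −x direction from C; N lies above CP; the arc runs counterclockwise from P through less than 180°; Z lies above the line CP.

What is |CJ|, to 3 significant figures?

20.5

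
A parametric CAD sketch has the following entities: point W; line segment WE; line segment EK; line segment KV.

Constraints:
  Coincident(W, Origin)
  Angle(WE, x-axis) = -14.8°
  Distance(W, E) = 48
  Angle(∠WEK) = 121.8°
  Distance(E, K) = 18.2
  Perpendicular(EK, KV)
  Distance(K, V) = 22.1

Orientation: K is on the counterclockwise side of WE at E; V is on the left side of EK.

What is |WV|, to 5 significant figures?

47.341

∠WEK = 121.8°, so EK runs at -14.8° + (180° − 121.8°) = 43.400° from the x-axis; with |EK| = 18.2, K = E + 18.2·(cos 43.400°, sin 43.400°) = (59.631, 0.24360). EK is perpendicular to KV; with |KV| = 22.1 on the left of EK, V = K + 22.1·(-0.68709, 0.72657) = (44.447, 16.301). Then |WV| = |V − W| = 47.341.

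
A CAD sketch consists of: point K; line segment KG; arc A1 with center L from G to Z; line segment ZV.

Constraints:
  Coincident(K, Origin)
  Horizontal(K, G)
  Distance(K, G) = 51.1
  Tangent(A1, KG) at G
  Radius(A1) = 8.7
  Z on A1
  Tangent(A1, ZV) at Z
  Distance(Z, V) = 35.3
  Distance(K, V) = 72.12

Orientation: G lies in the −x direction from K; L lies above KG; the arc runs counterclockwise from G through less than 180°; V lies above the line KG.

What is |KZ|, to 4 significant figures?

44.72

K is at the origin; KG is horizontal with |KG| = 51.1 and G on the −x side, so G = (-51.10, 0.000). A1 meets KG tangentially, so LG is at right angles to KG, so L = G + (0, 8.7) = (-51.10, 8.700). Since LZ ⟂ ZV (tangency), |LV| = √(8.7² + 35.3²) = 36.36 regardless of where Z sits on A1. So V lies on both circle(K, 72.12) and circle(L, 36.36); the above-KG intersection is V = (-56.65, 44.63). Z is the foot of the tangent from V: Z = (-43.07, 12.05).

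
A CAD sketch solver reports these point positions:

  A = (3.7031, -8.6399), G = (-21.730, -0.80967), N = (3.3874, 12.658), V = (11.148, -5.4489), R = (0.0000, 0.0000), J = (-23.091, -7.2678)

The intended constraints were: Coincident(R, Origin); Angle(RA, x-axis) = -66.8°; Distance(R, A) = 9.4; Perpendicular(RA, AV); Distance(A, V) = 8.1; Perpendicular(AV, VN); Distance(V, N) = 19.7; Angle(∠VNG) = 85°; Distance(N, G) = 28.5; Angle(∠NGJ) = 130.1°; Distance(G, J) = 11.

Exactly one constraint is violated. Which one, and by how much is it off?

Distance(G, J) = 11 — off by 4.40.

R = (0.00, 0.00) ✓; RA at -66.80° ✓; |RA| = 9.400 ✓; ∠(RA, AV) = 90.00° ✓; |AV| = 8.100 ✓; ∠(AV, VN) = 90.00° ✓; |VN| = 19.70 ✓; ∠VNG = 85.00° ✓; |NG| = 28.50 ✓; ∠NGJ = 130.1° ✓; |GJ| = 6.600 ✗.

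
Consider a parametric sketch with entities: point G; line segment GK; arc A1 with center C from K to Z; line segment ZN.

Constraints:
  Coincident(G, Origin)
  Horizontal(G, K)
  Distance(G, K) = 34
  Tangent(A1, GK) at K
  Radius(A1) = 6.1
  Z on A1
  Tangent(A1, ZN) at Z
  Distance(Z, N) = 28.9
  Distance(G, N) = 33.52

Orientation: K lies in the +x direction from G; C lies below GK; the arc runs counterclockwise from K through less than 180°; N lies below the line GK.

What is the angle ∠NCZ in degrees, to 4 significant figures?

78.08°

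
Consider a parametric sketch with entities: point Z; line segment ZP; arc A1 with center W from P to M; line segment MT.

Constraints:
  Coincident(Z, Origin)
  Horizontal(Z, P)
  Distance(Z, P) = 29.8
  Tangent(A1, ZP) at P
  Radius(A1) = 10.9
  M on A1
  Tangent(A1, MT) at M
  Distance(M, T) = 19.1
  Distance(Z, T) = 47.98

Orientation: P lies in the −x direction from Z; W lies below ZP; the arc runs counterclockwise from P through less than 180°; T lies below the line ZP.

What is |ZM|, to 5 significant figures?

42.589

Checks: ∠(WP, PZ) = 90.00° ✓; |WM| = 10.90 ✓; ∠(WM, MT) = 90.00° ✓; |MT| = 19.10 ✓; |ZT| = 47.98 ✓.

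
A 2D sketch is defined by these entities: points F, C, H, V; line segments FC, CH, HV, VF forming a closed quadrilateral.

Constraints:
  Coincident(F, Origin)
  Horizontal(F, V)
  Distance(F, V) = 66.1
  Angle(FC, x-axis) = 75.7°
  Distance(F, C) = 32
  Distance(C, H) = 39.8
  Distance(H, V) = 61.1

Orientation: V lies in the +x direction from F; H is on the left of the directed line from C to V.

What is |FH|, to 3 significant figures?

67.8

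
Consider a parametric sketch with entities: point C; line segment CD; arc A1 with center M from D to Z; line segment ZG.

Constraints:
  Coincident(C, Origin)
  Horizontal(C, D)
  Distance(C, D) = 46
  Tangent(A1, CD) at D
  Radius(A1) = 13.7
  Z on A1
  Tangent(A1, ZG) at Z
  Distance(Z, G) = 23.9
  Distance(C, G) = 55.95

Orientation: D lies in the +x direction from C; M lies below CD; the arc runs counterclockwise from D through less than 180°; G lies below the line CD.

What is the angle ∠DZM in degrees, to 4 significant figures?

37.65°

Checks: |MZ| = 13.70 ✓; ∠(MZ, ZG) = 90.00° ✓; |ZG| = 23.90 ✓; |CG| = 55.95 ✓.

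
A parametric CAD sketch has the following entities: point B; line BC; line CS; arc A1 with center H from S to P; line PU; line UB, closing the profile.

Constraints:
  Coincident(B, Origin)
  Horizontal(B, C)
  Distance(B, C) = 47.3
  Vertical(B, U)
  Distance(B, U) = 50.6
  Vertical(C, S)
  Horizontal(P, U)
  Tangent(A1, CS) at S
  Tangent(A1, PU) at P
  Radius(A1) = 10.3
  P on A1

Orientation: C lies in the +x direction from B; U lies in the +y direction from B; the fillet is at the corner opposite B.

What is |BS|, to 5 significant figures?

62.140

B is at the origin; B and C share the same y with |BC| = 47.3 and C on the +x side, so C = (47.300, 0.0000). B and U share the same x with |BU| = 50.6 and U on the +y side, so U = (0.0000, 50.600). The virtual corner opposite B is at (47.300, 50.600). Since A1 is tangent to CS there, HS ⟂ CS and since A1 is tangent to PU there, HP ⟂ PU, with radius 10.3, so the center H sits 10.3 in from both sides at H = (37.000, 40.300). That places the tangent points at S = (47.300, 40.300) on CS and P = (37.000, 50.600) on PU. Then |BS| = |S − B| = 62.140.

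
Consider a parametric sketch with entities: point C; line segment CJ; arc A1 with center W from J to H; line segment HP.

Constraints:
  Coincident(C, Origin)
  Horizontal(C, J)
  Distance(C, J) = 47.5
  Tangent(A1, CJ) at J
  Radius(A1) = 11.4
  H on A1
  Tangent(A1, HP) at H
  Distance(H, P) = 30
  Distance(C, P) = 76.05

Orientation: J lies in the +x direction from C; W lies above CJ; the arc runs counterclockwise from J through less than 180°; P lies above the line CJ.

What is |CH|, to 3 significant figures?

59.1

Checks: C.y = 0.00, J.y = 0.00 ✓; |WH| = 11.40 ✓; ∠(WH, HP) = 90.00° ✓; |HP| = 30.00 ✓; |CP| = 76.05 ✓.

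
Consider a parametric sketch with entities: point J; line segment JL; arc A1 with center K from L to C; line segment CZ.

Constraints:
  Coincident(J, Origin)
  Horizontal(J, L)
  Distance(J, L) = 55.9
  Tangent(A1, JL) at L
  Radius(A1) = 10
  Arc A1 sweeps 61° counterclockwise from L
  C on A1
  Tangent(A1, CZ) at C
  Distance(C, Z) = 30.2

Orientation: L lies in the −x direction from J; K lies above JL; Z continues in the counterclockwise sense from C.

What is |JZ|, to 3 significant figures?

45.3

J is at the origin; J and L share the same y with |JL| = 55.9 and L on the −x side, so L = (-55.9, 0.00). Tangency of A1 to JL means the radius KL is perpendicular to JL, so K = L + (0, 10) = (-55.9, 10.0). On A1, L sits at bearing -90° from K; a 61° counterclockwise sweep puts C at bearing -29°, so C = K + 10.0·(cos -29°, sin -29°) = (-47.2, 5.15). The tangent condition forces KC to be normal to CZ, so CZ runs along (−sin -29°, cos -29°); with |CZ| = 30.2, Z = (-32.5, 31.6). Then |JZ| = |Z − J| = 45.3.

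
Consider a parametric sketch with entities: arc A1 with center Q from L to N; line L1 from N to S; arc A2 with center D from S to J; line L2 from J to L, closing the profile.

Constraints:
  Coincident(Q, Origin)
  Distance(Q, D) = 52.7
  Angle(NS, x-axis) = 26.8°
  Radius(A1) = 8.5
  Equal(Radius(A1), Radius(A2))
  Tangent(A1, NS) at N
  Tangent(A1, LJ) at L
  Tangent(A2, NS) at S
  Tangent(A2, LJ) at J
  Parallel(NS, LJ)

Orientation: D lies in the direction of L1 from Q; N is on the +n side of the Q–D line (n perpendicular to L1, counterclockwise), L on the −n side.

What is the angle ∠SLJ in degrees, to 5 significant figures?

17.879°

The slot axis is L1's direction at 26.8°, so u = (cos 26.8°, sin 26.8°) = (0.89259, 0.45088) and n = (−sin 26.8°, cos 26.8°) = (-0.45088, 0.89259). Q is at the origin and D lies 52.7 along u from Q, so D = 52.7·u = (47.039, 23.761). Tangency of A1 to both parallel lines with radius 8.5 puts N and L at Q ± 8.5·n: N = (-3.8325, 7.5870), L = (3.8325, -7.5870). Equal radii place S and J the same way about D: S = D + 8.5·n = (43.207, 31.348), J = D − 8.5·n = (50.872, 16.174). Then cos ∠SLJ = LS·LJ / (|LS||LJ|), giving 17.879°.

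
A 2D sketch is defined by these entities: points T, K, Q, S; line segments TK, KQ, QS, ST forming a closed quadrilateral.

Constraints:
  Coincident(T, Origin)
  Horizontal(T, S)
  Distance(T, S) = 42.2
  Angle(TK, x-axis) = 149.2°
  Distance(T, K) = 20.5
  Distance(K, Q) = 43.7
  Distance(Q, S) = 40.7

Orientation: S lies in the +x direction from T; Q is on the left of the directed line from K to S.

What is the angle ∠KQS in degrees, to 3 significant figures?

92.0°

Checks: |KQ| = 43.70 ✓; |QS| = 40.70 ✓.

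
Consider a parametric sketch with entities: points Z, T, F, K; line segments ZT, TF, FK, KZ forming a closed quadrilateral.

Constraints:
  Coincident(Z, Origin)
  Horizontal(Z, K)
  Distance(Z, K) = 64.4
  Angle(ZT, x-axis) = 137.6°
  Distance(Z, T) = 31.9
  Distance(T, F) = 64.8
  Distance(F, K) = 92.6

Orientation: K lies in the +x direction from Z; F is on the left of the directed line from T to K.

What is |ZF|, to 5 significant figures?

76.871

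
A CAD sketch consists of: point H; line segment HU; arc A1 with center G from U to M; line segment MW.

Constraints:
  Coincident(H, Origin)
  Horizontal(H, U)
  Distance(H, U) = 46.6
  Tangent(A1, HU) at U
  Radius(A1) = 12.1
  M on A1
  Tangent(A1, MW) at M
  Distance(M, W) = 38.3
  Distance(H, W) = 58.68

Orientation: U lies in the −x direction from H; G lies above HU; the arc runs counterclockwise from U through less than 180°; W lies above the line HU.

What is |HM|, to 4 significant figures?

36.30

Checks: |GM| = 12.10 ✓; ∠(GM, MW) = 90.00° ✓; |MW| = 38.30 ✓; |HW| = 58.68 ✓.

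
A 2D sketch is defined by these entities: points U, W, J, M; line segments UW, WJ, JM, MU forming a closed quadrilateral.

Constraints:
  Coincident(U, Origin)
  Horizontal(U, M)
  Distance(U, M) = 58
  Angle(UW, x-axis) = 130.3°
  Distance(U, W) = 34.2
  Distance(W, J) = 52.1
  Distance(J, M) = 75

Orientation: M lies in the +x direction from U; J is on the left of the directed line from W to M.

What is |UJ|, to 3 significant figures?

63.9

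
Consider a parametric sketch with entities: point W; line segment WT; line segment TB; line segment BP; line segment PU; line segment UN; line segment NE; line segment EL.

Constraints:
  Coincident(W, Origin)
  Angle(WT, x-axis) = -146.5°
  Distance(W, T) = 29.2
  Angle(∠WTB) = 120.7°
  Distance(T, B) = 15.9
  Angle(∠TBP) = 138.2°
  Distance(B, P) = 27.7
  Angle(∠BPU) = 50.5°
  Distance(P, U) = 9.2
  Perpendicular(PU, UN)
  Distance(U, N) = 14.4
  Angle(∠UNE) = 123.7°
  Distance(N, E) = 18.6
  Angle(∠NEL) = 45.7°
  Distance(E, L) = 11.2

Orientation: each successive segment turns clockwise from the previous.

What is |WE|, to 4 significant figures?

62.72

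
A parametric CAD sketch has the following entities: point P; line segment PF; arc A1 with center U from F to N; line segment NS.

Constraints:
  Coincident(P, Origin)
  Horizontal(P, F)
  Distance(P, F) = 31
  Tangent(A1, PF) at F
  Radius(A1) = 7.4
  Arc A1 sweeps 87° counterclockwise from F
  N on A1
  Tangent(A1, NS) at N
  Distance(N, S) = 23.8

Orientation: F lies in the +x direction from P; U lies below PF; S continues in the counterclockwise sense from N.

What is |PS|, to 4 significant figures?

38.05

On A1, F sits at bearing 90° from U; an 87° counterclockwise sweep puts N at bearing 177°, so N = U + 7.4·(cos 177°, sin 177°) = (23.61, -7.013). The tangent condition forces UN to be normal to NS, so NS runs along (−sin 177°, cos 177°); with |NS| = 23.8, S = (22.36, -30.78). Then |PS| = |S − P| = 38.05.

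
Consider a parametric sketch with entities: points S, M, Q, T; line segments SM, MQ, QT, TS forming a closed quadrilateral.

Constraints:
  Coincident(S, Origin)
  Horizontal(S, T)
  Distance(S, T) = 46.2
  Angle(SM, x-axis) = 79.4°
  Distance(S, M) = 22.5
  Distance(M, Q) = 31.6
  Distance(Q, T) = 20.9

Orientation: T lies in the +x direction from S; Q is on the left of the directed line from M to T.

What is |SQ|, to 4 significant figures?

39.74

Checks: |MQ| = 31.60 ✓; |QT| = 20.90 ✓.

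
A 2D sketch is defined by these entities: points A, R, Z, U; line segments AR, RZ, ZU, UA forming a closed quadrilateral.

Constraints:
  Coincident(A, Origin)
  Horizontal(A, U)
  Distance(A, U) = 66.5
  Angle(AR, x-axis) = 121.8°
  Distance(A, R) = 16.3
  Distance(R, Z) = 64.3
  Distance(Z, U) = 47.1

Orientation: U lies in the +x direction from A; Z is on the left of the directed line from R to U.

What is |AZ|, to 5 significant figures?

65.129

Checks: |RZ| = 64.30 ✓; |ZU| = 47.10 ✓.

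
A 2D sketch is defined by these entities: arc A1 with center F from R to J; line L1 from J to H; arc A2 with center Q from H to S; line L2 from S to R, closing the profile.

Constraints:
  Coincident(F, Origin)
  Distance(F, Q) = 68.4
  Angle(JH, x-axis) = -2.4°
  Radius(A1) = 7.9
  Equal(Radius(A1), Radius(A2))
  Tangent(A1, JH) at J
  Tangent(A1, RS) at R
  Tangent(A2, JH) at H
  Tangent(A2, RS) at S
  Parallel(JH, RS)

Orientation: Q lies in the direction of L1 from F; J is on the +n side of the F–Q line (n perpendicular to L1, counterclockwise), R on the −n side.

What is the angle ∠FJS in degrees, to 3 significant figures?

77.0°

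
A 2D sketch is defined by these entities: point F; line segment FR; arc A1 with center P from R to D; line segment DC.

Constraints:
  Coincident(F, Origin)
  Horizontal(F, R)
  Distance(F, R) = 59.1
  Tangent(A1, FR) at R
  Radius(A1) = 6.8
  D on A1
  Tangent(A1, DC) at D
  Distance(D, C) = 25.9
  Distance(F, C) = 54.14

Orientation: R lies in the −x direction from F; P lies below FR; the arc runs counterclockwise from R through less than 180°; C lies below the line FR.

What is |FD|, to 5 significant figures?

64.896

Checks: F = (0.00, 0.00) ✓; |FR| = 59.10 ✓; |PD| = 6.800 ✓; ∠(PD, DC) = 90.00° ✓; |DC| = 25.90 ✓; |FC| = 54.14 ✓.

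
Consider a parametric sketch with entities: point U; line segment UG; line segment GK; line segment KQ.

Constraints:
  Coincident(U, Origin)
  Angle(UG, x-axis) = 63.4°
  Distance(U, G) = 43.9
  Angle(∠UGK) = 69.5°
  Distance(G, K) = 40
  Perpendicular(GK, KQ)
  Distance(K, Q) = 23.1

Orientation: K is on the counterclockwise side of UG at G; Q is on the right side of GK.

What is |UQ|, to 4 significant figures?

68.78

U is at the origin; UG runs at 63.4° with length 43.9, so G = 43.9·(cos 63.4°, sin 63.4°) = (19.66, 39.25). ∠UGK = 69.5°, so GK runs at 63.4° + (180° − 69.5°) = 173.9° from the x-axis; with |GK| = 40.0, K = G + 40.0·(cos 173.9°, sin 173.9°) = (-20.12, 43.50). GK ⟂ KQ; with |KQ| = 23.1 on the right of GK, Q = K + 23.1·(0.1063, 0.9943) = (-17.66, 66.47). Then |UQ| = |Q − U| = 68.78.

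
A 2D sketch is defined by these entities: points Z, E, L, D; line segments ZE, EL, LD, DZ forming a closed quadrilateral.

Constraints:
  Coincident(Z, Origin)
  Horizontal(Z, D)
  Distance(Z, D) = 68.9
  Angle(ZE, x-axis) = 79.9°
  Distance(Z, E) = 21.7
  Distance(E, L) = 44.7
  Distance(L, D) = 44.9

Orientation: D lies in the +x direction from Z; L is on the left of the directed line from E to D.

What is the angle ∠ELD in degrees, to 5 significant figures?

99.748°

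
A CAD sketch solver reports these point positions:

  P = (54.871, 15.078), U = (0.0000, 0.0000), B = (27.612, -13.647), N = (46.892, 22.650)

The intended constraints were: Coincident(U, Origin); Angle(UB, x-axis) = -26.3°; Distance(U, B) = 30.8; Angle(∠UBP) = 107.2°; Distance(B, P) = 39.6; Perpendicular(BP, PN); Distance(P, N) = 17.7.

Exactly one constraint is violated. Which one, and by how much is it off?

Distance(P, N) = 17.7 — off by 6.70.

U = (0.00, 0.00) ✓; UB at -26.30° ✓; |UB| = 30.80 ✓; ∠UBP = 107.2° ✓; |BP| = 39.60 ✓; ∠(BP, PN) = 90.00° ✓; |PN| = 11.00 ✗.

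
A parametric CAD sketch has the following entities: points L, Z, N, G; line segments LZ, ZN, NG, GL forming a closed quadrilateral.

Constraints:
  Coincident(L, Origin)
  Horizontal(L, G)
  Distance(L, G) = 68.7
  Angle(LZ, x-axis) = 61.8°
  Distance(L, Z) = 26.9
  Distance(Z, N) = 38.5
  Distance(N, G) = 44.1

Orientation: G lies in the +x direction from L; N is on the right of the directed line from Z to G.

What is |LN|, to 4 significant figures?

29.08

Checks: |ZN| = 38.50 ✓; |NG| = 44.10 ✓.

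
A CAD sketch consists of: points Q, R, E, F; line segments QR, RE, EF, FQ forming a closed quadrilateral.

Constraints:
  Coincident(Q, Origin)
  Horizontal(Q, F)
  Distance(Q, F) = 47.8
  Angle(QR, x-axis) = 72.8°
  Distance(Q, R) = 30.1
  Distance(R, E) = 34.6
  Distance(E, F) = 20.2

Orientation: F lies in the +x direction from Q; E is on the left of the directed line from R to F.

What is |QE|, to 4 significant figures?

46.47

Q is at the origin; Q and F share the same y with |QF| = 47.8 and F in +x, so F = (47.8, 0). QR runs at 72.8° with |QR| = 30.1, so R = (8.901, 28.75). E is determined by |RE| = 34.6 and |EF| = 20.2 together: it lies at the intersection of circle(R, 34.6) and circle(F, 20.2). With |RF| = 48.37, the foot of the radical line on RF is 32.34 from R and the perpendicular offset is √(34.6² − 32.34²) = 12.29. Taking the left-of-RF solution: E = (42.22, 19.41).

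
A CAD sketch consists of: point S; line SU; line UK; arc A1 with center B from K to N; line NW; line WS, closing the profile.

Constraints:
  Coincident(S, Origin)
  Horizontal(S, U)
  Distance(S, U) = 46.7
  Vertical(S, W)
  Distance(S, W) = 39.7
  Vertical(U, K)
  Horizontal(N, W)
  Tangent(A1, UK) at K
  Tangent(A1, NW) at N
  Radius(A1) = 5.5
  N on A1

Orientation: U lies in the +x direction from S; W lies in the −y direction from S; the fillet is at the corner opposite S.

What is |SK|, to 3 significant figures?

57.9

The virtual corner opposite S is at (46.7, -39.7). Tangency of A1 to UK means the radius BK is perpendicular to UK and tangency of A1 to NW means the radius BN is perpendicular to NW, with radius 5.5, so the center B sits 5.5 in from both sides at B = (41.2, -34.2). That places the tangent points at K = (46.7, -34.2) on UK and N = (41.2, -39.7) on NW. Then |SK| = |K − S| = 57.9.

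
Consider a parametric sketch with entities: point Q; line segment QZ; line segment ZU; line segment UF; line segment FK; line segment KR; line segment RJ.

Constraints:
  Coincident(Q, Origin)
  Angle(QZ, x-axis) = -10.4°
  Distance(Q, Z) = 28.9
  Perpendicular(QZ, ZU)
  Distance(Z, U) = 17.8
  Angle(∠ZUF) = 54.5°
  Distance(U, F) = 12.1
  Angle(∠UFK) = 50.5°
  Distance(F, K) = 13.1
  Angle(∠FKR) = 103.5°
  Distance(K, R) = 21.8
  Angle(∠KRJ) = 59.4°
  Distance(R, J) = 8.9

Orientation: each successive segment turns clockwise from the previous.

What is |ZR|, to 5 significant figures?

29.645

Q is at the origin; QZ runs at -10.4° with length 28.9, so Z = (28.425, -5.2170). The perpendicularity gives ZU at right angles to QZ, so ZU runs at -100.40°; with |ZU| = 17.8, U = (25.212, -22.725). ∠ZUF = 54.5° gives UF at 134.10° from the x-axis; with |UF| = 12.1, F = (16.791, -14.035). ∠UFK = 50.5° gives FK at 4.6000° from the x-axis; with |FK| = 13.1, K = (29.849, -12.985). ∠FKR = 103.5° gives KR at -71.900° from the x-axis; with |KR| = 21.8, R = (36.622, -33.706). Then |ZR| = |R − Z| = 29.645.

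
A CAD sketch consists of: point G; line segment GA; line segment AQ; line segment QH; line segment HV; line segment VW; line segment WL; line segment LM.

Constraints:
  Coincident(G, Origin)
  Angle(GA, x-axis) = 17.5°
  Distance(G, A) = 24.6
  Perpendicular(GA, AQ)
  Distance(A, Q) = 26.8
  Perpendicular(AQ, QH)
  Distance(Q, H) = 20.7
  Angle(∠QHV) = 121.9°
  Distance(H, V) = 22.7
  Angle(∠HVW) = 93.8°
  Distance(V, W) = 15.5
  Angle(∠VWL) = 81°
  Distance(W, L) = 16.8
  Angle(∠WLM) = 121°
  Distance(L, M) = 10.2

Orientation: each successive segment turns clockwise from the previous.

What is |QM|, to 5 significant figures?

18.610

∠VWL = 81.0° gives WL at -45.800° from the x-axis; with |WL| = 16.8, L = (15.540, -9.2470). ∠WLM = 121.0° gives LM at -104.80° from the x-axis; with |LM| = 10.2, M = (12.935, -19.109). Then |QM| = |M − Q| = 18.610.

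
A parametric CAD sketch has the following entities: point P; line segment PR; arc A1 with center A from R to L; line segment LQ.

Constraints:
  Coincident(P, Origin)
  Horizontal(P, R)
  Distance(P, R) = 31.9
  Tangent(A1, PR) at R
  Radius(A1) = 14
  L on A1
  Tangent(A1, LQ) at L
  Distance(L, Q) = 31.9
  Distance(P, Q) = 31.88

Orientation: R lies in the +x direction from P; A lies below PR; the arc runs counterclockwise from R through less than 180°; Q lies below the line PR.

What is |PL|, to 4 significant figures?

21.33

P is at the origin; P and R share the same y with |PR| = 31.9 and R on the +x side, so R = (31.90, 0.000). The tangent condition forces AR to be normal to PR, so A = R + (0, -14) = (31.90, -14.00). Since AL ⟂ LQ (tangency), |AQ| = √(14.0² + 31.9²) = 34.84 regardless of where L sits on A1. So Q lies on both circle(P, 31.88) and circle(A, 34.84); the below-PR intersection is Q = (1.965, -31.82). L is the foot of the tangent from Q: L = (20.51, -5.862).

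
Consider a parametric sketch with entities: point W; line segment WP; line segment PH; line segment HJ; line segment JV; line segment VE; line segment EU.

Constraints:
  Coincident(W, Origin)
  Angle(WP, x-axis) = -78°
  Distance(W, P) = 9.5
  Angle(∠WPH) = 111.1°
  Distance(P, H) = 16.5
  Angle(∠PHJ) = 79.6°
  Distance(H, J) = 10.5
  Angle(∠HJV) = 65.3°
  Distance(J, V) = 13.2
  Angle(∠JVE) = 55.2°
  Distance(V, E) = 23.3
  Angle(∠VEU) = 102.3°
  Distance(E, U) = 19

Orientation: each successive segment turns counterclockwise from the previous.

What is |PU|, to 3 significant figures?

37.4

W is at the origin; WP runs at -78.0° with length 9.5, so P = (1.98, -9.29). ∠WPH = 111.1° gives PH at -9.10° from the x-axis; with |PH| = 16.5, H = (18.3, -11.9). ∠PHJ = 79.6° gives HJ at 91.3° from the x-axis; with |HJ| = 10.5, J = (18.0, -1.40). ∠HJV = 65.3° gives JV at -154° from the x-axis; with |JV| = 13.2, V = (6.17, -7.19). ∠JVE = 55.2° gives VE at -29.2° from the x-axis; with |VE| = 23.3, E = (26.5, -18.6). ∠VEU = 102.3° gives EU at 48.5° from the x-axis; with |EU| = 19.0, U = (39.1, -4.33). Then |PU| = |U − P| = 37.4.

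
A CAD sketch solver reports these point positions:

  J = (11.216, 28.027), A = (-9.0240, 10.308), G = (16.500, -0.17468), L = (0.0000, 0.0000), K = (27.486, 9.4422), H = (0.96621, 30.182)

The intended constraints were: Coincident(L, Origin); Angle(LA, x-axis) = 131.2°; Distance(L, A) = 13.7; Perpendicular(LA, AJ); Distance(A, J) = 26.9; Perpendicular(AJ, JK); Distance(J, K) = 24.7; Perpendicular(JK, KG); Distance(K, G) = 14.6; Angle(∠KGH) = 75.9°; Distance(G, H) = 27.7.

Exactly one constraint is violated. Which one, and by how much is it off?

Distance(G, H) = 27.7 — off by 6.40.

L = (0.00, 0.00) ✓; LA at 131.2° ✓; |LA| = 13.70 ✓; ∠(LA, AJ) = 90.00° ✓; |AJ| = 26.90 ✓; ∠(AJ, JK) = 90.00° ✓; |JK| = 24.70 ✓; ∠(JK, KG) = 90.00° ✓; |KG| = 14.60 ✓; ∠KGH = 75.90° ✓; |GH| = 34.10 ✗.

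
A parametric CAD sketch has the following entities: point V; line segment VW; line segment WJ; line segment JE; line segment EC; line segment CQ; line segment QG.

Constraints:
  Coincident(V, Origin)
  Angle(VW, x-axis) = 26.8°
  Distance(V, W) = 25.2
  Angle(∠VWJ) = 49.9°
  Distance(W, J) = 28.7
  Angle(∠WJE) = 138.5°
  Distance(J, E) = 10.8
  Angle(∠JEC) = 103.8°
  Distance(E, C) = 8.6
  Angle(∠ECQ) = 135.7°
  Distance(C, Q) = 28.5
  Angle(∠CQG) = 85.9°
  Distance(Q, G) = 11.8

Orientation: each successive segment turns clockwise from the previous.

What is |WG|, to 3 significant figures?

12.5

∠ECQ = 135.7° gives CQ at 94.7° from the x-axis; with |CQ| = 28.5, Q = (-1.76, 11.3). ∠CQG = 85.9° gives QG at 0.600° from the x-axis; with |QG| = 11.8, G = (10.0, 11.4). Then |WG| = |G − W| = 12.5.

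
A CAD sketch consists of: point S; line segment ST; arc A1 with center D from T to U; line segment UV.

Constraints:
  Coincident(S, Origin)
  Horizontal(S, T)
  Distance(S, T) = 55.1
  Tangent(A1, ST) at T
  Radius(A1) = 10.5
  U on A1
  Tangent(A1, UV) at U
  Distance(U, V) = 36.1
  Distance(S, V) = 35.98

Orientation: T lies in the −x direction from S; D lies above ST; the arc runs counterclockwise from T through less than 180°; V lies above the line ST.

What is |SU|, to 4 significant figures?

47.81

Checks: |DU| = 10.50 ✓; ∠(DU, UV) = 90.00° ✓; |UV| = 36.10 ✓; |SV| = 35.98 ✓.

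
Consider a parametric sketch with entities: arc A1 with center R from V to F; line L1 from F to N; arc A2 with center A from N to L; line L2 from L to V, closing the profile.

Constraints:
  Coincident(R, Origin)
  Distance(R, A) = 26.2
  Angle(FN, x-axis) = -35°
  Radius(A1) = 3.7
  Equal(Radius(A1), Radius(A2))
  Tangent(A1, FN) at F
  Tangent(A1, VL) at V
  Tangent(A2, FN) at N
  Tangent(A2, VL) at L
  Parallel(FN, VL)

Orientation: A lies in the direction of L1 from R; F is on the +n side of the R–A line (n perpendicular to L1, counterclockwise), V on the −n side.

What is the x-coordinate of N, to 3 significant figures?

23.6

Tangency of A1 to both parallel lines with radius 3.7 puts F and V at R ± 3.7·n: F = (2.12, 3.03), V = (-2.12, -3.03). Equal radii place N and L the same way about A: N = A + 3.7·n = (23.6, -12.0), L = A − 3.7·n = (19.3, -18.1). So N.x = 23.6.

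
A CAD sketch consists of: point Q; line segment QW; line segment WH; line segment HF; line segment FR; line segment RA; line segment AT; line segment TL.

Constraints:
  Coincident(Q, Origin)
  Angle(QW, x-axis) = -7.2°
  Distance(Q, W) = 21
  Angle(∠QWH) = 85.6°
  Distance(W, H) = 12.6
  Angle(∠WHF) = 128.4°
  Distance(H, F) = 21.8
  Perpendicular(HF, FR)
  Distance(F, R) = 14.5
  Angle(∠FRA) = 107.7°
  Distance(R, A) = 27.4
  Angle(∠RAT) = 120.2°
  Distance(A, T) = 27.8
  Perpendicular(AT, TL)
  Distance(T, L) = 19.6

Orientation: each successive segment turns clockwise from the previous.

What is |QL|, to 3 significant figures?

38.5

Q is at the origin; QW runs at -7.2° with length 21.0, so W = (20.8, -2.63). ∠QWH = 85.6° gives WH at -102° from the x-axis; with |WH| = 12.6, H = (18.3, -15.0). ∠WHF = 128.4° gives HF at -153° from the x-axis; with |HF| = 21.8, F = (-1.16, -24.8). HF ⟂ FR, so FR runs at 117°; with |FR| = 14.5, R = (-7.70, -11.9). ∠FRA = 107.7° gives RA at 44.5° from the x-axis; with |RA| = 27.4, A = (11.8, 7.34). ∠RAT = 120.2° gives AT at -15.3° from the x-axis; with |AT| = 27.8, T = (38.7, 0.00796). The perpendicularity gives TL at right angles to AT, so TL runs at -105°; with |TL| = 19.6, L = (33.5, -18.9). Then |QL| = |L − Q| = 38.5.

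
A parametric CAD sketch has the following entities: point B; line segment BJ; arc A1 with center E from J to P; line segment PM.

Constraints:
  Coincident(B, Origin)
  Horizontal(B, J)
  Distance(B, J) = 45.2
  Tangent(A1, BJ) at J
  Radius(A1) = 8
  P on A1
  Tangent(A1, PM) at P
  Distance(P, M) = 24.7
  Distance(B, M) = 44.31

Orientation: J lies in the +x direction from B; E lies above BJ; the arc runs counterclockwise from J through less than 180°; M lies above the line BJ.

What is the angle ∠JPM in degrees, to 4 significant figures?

111.0°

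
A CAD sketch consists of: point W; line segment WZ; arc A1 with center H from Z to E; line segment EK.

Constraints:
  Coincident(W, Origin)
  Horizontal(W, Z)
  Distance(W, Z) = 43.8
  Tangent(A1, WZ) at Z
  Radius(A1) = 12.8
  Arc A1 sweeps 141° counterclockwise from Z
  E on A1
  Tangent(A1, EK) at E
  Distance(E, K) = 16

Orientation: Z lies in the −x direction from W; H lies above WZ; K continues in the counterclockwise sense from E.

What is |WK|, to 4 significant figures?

58.29

W is at the origin; WZ is horizontal with |WZ| = 43.8 and Z on the −x side, so Z = (-43.80, 0.000). Since A1 is tangent to WZ there, HZ ⟂ WZ, so H = Z + (0, 12.8) = (-43.80, 12.80). On A1, Z sits at bearing -90° from H; a 141° counterclockwise sweep puts E at bearing 51°, so E = H + 12.8·(cos 51°, sin 51°) = (-35.74, 22.75). Tangency of A1 to EK means the radius HE is perpendicular to EK, so EK runs along (−sin 51°, cos 51°); with |EK| = 16.0, K = (-48.18, 32.82). Then |WK| = |K − W| = 58.29.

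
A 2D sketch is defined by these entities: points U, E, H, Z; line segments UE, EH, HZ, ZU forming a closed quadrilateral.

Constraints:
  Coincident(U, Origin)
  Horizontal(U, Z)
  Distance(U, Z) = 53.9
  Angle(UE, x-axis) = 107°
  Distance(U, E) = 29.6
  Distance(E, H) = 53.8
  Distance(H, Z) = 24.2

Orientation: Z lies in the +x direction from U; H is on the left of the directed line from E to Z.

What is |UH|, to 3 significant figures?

50.1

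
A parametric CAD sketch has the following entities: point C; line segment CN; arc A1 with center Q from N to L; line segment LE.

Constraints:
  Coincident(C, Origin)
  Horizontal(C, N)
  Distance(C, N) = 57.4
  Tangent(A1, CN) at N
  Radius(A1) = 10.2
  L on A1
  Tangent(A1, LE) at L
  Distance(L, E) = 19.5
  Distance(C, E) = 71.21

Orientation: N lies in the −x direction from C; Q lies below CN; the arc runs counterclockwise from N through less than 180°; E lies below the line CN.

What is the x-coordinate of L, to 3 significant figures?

-67.4

C is at the origin; C and N share the same y with |CN| = 57.4 and N on the −x side, so N = (-57.4, 0.00). The tangent condition forces QN to be normal to CN, so Q = N + (0, -10.2) = (-57.4, -10.2). Since QL ⟂ LE (tangency), |QE| = √(10.2² + 19.5²) = 22.0 regardless of where L sits on A1. So E lies on both circle(C, 71.21) and circle(Q, 22.0); the below-CN intersection is E = (-64.0, -31.2). L is the foot of the tangent from E: L = (-67.4, -12.0).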